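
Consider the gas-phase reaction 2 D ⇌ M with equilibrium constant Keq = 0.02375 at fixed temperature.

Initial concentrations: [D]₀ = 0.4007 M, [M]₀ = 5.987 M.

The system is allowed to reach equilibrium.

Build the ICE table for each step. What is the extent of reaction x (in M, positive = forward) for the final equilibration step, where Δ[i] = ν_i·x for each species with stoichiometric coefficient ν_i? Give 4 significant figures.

Q₀ = 37.29 vs Keq = 0.02375 ⇒ Q>K, reverse
Step 1:
                  D         M
  init       0.4007     5.987
  Δ           8.343    -4.171
  eq          8.743     1.816
  solve Keq expr → x = -4.171; check Q = 0.02375

x = -4.171 M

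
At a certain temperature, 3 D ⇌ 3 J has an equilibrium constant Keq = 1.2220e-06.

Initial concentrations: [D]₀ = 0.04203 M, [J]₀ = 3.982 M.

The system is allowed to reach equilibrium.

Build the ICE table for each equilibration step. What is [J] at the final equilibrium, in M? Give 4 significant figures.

Q₀ = 8.5040e+05 vs Keq = 1.2220e-06 ⇒ Q>K, reverse
Step 1:
                  D         J
  I         0.04203     3.982
  C           3.939    -3.939
  E           3.981   0.04257
  solve Keq expr → x = -1.313; check Q = 1.2220e-06

[J]_eq = 0.04257 M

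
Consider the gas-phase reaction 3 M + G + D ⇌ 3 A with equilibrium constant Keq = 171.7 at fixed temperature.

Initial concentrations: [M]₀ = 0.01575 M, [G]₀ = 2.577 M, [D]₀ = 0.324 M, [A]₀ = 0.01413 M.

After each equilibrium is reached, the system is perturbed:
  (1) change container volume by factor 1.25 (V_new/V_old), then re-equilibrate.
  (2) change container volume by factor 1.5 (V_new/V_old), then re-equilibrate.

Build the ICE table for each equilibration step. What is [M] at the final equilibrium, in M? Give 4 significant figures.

[M]_eq = 0.003597 M

Q₀ = 0.8648 vs Keq = 171.7 ⇒ Q<K, forward
Step 1:
                    M           G           D           A
  I           0.01575       2.577       0.324     0.01413
  C          -0.01094   -0.003647   -0.003647     0.01094
  E           0.00481       2.573      0.3204     0.02507
  solve Keq expr → x = 0.003647; check Q = 171.7
Then change container volume by factor 1.25 (V_new/V_old).
Step 2:
                    M           G           D           A
  I          0.003848       2.059      0.2563     0.02006
  C        5.0398e-04  1.6799e-04  1.6799e-04 -5.0398e-04
  E          0.004352       2.059      0.2565     0.01955
  solve Keq expr → x = -1.6799e-04; check Q = 171.7
Then change container volume by factor 1.5 (V_new/V_old).
Step 3:
                    M           G           D           A
  I          0.002902       1.373       0.171     0.01303
  C        6.9577e-04  2.3192e-04  2.3192e-04 -6.9577e-04
  E          0.003597       1.373      0.1712     0.01234
  solve Keq expr → x = -2.3192e-04; check Q = 171.7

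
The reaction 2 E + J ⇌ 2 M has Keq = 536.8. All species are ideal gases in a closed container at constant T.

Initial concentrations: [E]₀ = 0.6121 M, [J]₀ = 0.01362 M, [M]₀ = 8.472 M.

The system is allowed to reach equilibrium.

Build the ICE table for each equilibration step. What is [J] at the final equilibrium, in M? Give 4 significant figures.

Q₀ = 1.4065e+04 vs Keq = 536.8 ⇒ Q>K, reverse
Step 1:
                   E          J          M
  init        0.6121    0.01362      8.472
  Δ           0.2839      0.142    -0.2839
  eq           0.896     0.1556      8.188
  solve Keq expr → x = -0.142; check Q = 536.8

[J]_eq = 0.1556 M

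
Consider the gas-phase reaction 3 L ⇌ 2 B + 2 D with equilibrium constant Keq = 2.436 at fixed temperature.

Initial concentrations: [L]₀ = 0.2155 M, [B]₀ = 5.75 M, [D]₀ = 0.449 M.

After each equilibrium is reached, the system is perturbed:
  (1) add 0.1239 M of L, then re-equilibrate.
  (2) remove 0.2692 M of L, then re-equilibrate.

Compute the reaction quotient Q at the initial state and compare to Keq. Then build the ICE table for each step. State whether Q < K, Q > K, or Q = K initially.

Q₀ = 666; Q > K (proceeds reverse)

Q₀ = 666 vs Keq = 2.436 ⇒ Q>K, reverse
Step 1:
                   L          B          D
  init        0.2155       5.75      0.449
  Δ           0.4437    -0.2958    -0.2958
  eq          0.6592      5.454     0.1532
  solve Keq expr → x = -0.1479; check Q = 2.436
Then add 0.1239 M of L.
Step 2:
                   L          B          D
  init        0.7831      5.454     0.1532
  Δ         -0.04245     0.0283     0.0283
  eq          0.7407      5.482     0.1815
  solve Keq expr → x = 0.01415; check Q = 2.436
Then remove 0.2692 M of L.
Step 3:
                   L          B          D
  init        0.4715      5.482     0.1815
  Δ          0.09037   -0.06025   -0.06025
  eq          0.5619      5.422     0.1212
  solve Keq expr → x = -0.03012; check Q = 2.436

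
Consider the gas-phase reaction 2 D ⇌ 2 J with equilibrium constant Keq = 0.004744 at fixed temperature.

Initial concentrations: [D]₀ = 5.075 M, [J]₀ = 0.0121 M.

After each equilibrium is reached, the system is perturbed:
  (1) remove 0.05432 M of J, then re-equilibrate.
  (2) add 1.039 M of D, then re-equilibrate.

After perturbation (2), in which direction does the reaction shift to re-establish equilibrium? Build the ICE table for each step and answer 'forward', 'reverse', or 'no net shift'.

Q₀ = 5.6846e-06 vs Keq = 0.004744 ⇒ Q<K, forward
Step 1:
                    D           J
  init          5.075      0.0121
  Δ           -0.3157      0.3157
  eq            4.759      0.3278
  solve Keq expr → x = 0.1579; check Q = 0.004744
Then remove 0.05432 M of J.
Step 2:
                    D           J
  init          4.759      0.2735
  Δ          -0.05082     0.05082
  eq            4.708      0.3243
  solve Keq expr → x = 0.02541; check Q = 0.004744
Then add 1.039 M of D.
Step 3:
                    D           J
  init          5.747      0.3243
  Δ          -0.06695     0.06695
  eq            5.681      0.3913
  solve Keq expr → x = 0.03348; check Q = 0.004744

Direction: forward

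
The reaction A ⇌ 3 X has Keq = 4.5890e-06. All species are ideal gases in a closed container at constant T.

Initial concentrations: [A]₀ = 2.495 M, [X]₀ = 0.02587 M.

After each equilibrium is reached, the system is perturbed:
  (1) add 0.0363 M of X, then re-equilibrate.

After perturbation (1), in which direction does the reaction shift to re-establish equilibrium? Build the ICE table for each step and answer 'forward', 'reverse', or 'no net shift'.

Direction: reverse

Q₀ = 6.9393e-06 vs Keq = 4.5890e-06 ⇒ Q>K, reverse
Step 1:
                    A           X
  I             2.495     0.02587
  C          0.001109   -0.003328
  E             2.496     0.02254
  solve Keq expr → x = -0.001109; check Q = 4.5890e-06
Then add 0.0363 M of X.
Step 2:
                    A           X
  I             2.496     0.05884
  C           0.01209    -0.03626
  E             2.508     0.02258
  solve Keq expr → x = -0.01209; check Q = 4.5890e-06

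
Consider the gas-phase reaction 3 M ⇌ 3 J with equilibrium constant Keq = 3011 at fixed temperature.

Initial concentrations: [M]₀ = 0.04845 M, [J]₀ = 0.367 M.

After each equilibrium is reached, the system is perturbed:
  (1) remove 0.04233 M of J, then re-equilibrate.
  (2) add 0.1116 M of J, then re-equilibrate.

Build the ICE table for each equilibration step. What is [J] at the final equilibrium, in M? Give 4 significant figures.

Q₀ = 434.6 vs Keq = 3011 ⇒ Q<K, forward
Step 1:
                   M          J
  I          0.04845      0.367
  C         -0.02154    0.02154
  E          0.02691     0.3885
  solve Keq expr → x = 0.007181; check Q = 3011
Then remove 0.04233 M of J.
Step 2:
                   M          J
  I          0.02691     0.3462
  C        -0.002742   0.002742
  E          0.02417      0.349
  solve Keq expr → x = 9.1385e-04; check Q = 3011
Then add 0.1116 M of J.
Step 3:
                   M          J
  I          0.02417     0.4606
  C         0.007228  -0.007228
  E          0.03139     0.4533
  solve Keq expr → x = -0.002409; check Q = 3011

[J]_eq = 0.4533 M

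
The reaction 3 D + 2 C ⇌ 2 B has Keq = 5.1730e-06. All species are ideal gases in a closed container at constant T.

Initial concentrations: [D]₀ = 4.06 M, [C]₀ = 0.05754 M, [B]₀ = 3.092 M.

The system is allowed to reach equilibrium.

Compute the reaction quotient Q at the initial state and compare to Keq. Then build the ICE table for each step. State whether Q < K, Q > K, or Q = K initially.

Q₀ = 43.15; Q > K (proceeds reverse)

Q₀ = 43.15 vs Keq = 5.1730e-06 ⇒ Q>K, reverse
Step 1:
                  D         C         B
  Initial      4.06   0.05754     3.092
  Change      4.388     2.925    -2.925
  Equil       8.448     2.983    0.1666
  solve Keq expr → x = -1.463; check Q = 5.1730e-06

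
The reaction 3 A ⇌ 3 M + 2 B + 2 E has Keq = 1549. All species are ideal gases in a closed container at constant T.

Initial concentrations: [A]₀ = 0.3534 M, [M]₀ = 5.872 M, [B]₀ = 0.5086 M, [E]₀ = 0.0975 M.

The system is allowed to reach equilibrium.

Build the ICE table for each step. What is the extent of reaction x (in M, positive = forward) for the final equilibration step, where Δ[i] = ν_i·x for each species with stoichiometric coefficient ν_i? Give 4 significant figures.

Q₀ = 11.28 vs Keq = 1549 ⇒ Q<K, forward
Step 1:
                  A         M         B         E
  init       0.3534     5.872    0.5086    0.0975
  Δ         -0.2046    0.2046    0.1364    0.1364
  eq         0.1488     6.077     0.645    0.2339
  solve Keq expr → x = 0.06819; check Q = 1549

x = 0.06819 M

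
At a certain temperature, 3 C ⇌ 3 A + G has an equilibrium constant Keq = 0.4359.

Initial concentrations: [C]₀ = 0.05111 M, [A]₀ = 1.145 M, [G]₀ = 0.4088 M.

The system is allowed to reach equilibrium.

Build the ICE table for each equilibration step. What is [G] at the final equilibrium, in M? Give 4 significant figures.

[G]_eq = 0.2455 M

Q₀ = 4596 vs Keq = 0.4359 ⇒ Q>K, reverse
Step 1:
                  C         A         G
  Initial   0.05111     1.145    0.4088
  Change     0.4899   -0.4899   -0.1633
  Equil       0.541    0.6551    0.2455
  solve Keq expr → x = -0.1633; check Q = 0.4359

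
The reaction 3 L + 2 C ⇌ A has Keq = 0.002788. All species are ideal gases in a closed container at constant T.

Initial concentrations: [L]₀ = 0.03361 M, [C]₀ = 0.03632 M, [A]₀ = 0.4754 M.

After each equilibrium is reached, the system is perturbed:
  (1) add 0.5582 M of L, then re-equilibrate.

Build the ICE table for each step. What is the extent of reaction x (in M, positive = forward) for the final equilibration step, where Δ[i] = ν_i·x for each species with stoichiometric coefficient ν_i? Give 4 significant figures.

x = 0.01115 M

Q₀ = 9.4921e+06 vs Keq = 0.002788 ⇒ Q>K, reverse
Step 1:
                   L          C          A
  Initial    0.03361    0.03632     0.4754
  Change       1.403     0.9352    -0.4676
  Equil        1.436     0.9715   0.007799
  solve Keq expr → x = -0.4676; check Q = 0.002788
Then add 0.5582 M of L.
Step 2:
                   L          C          A
  Initial      1.995     0.9715   0.007799
  Change    -0.03345    -0.0223    0.01115
  Equil        1.961     0.9492    0.01895
  solve Keq expr → x = 0.01115; check Q = 0.002788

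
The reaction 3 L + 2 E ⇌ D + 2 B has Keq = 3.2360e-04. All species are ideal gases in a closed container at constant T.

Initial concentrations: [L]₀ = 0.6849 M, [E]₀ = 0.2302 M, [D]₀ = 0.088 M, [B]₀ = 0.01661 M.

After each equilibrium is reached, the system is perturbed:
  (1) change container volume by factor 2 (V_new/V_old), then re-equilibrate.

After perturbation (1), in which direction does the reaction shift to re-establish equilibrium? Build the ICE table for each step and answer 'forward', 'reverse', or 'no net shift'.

Q₀ = 0.001426 vs Keq = 3.2360e-04 ⇒ Q>K, reverse
Step 1:
                   L          E          D          B
  I           0.6849     0.2302      0.088    0.01661
  C          0.01201   0.008008  -0.004004  -0.008008
  E           0.6969     0.2382      0.084   0.008602
  solve Keq expr → x = -0.004004; check Q = 3.2360e-04
Then change container volume by factor 2 (V_new/V_old).
Step 2:
                   L          E          D          B
  I           0.3485     0.1191      0.042   0.004301
  C         0.003085   0.002057  -0.001028  -0.002057
  E           0.3515     0.1212    0.04097   0.002244
  solve Keq expr → x = -0.001028; check Q = 3.2360e-04

Direction: reverse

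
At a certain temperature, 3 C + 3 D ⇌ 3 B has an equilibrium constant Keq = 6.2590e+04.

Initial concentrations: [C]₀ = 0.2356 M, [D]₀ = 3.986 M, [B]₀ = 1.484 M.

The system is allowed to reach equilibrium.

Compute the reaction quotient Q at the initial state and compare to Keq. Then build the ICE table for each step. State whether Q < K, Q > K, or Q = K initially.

Q₀ = 3.946 vs Keq = 6.2590e+04 ⇒ Q<K, forward
Step 1:
                    C           D           B
  Initial      0.2356       3.986       1.484
  Change      -0.2242     -0.2242      0.2242
  Equil       0.01144       3.762       1.708
  solve Keq expr → x = 0.07472; check Q = 6.2590e+04

Q₀ = 3.946; Q < K (proceeds forward)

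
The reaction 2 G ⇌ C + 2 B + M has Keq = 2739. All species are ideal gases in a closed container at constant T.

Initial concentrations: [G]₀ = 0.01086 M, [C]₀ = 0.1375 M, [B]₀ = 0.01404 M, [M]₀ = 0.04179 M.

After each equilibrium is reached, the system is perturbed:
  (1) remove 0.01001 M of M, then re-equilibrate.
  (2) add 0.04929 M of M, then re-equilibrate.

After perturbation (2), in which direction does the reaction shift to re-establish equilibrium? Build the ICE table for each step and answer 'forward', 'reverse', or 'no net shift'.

Q₀ = 0.009604 vs Keq = 2739 ⇒ Q<K, forward
Step 1:
                   G          C          B          M
  Initial    0.01086     0.1375    0.01404    0.04179
  Change    -0.01082    0.00541    0.01082    0.00541
  Equil   3.9015e-05     0.1429    0.02486     0.0472
  solve Keq expr → x = 0.00541; check Q = 2739
Then remove 0.01001 M of M.
Step 2:
                   G          C          B          M
  Initial 3.9015e-05     0.1429    0.02486    0.03719
  Change  -4.3758e-06 2.1879e-06 4.3758e-06 2.1879e-06
  Equil   3.4639e-05     0.1429    0.02487    0.03719
  solve Keq expr → x = 2.1879e-06; check Q = 2739
Then add 0.04929 M of M.
Step 3:
                   G          C          B          M
  Initial 3.4639e-05     0.1429    0.02487    0.08648
  Change  1.8138e-05 -9.0691e-06 -1.8138e-05 -9.0691e-06
  Equil   5.2777e-05     0.1429    0.02485    0.08647
  solve Keq expr → x = -9.0691e-06; check Q = 2739

Direction: reverse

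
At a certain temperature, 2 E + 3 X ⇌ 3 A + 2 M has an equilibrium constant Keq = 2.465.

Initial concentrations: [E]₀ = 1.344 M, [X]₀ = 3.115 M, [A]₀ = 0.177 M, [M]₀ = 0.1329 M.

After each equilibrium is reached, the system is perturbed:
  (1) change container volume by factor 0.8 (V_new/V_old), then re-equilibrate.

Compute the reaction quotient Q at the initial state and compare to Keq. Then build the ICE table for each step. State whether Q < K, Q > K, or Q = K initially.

Q₀ = 1.7939e-06; Q < K (proceeds forward)

Q₀ = 1.7939e-06 vs Keq = 2.465 ⇒ Q<K, forward
Step 1:
                    E           X           A           M
  Initial       1.344       3.115       0.177      0.1329
  Change      -0.8703      -1.305       1.305      0.8703
  Equil        0.4737        1.81       1.482       1.003
  solve Keq expr → x = 0.4351; check Q = 2.465
Then change container volume by factor 0.8 (V_new/V_old).
Step 2:
                    E           X           A           M
  Initial      0.5922       2.262       1.853       1.254
  Change            0           0           0           0
  Equil        0.5922       2.262       1.853       1.254
  solve Keq expr → x = 0; check Q = 2.465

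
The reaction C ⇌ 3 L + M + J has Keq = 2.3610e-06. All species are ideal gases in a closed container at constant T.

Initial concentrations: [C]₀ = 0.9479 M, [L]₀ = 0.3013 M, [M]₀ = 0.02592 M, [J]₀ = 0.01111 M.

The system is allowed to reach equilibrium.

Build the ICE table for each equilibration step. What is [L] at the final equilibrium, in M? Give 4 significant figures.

[L]_eq = 0.283 M

Q₀ = 8.3097e-06 vs Keq = 2.3610e-06 ⇒ Q>K, reverse
Step 1:
                  C         L         M         J
  I          0.9479    0.3013   0.02592   0.01111
  C        0.006097  -0.01829 -0.006097 -0.006097
  E           0.954     0.283   0.01982  0.005013
  solve Keq expr → x = -0.006097; check Q = 2.3610e-06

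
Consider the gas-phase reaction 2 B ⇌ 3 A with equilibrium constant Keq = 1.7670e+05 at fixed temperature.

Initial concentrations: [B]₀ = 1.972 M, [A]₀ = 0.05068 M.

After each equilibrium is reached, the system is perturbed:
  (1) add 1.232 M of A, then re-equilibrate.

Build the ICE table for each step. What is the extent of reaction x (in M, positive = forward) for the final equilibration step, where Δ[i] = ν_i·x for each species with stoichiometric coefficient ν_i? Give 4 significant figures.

x = -0.004124 M

Q₀ = 3.3473e-05 vs Keq = 1.7670e+05 ⇒ Q<K, forward
Step 1:
                  B         A
  init        1.972   0.05068
  Δ           -1.96      2.94
  eq         0.0123      2.99
  solve Keq expr → x = 0.9798; check Q = 1.7670e+05
Then add 1.232 M of A.
Step 2:
                  B         A
  init       0.0123     4.222
  Δ        0.008248  -0.01237
  eq        0.02055      4.21
  solve Keq expr → x = -0.004124; check Q = 1.7670e+05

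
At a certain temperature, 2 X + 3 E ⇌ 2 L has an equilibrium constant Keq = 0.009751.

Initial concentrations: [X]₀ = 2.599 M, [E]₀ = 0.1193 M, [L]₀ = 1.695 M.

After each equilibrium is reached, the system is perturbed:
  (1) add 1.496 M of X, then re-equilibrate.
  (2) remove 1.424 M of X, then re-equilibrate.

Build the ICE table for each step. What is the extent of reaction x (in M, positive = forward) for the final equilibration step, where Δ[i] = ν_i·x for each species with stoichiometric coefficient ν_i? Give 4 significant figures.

x = -0.05503 M

Q₀ = 250.5 vs Keq = 0.009751 ⇒ Q>K, reverse
Step 1:
                    X           E           L
  I             2.599      0.1193       1.695
  C            0.9831       1.475     -0.9831
  E             3.582       1.594      0.7119
  solve Keq expr → x = -0.4916; check Q = 0.009751
Then add 1.496 M of X.
Step 2:
                    X           E           L
  I             5.078       1.594      0.7119
  C           -0.1165     -0.1748      0.1165
  E             4.962       1.419      0.8284
  solve Keq expr → x = 0.05826; check Q = 0.009751
Then remove 1.424 M of X.
Step 3:
                    X           E           L
  I             3.538       1.419      0.8284
  C            0.1101      0.1651     -0.1101
  E             3.648       1.584      0.7183
  solve Keq expr → x = -0.05503; check Q = 0.009751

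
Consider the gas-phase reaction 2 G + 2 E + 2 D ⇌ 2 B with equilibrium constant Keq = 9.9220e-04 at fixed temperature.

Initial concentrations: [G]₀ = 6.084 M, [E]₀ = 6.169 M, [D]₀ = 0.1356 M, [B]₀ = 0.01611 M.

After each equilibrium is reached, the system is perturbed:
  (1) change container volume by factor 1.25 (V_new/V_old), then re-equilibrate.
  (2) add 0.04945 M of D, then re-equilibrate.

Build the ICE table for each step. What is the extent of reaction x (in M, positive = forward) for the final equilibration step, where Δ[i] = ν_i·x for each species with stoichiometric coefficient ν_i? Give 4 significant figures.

Q₀ = 1.0020e-05 vs Keq = 9.9220e-04 ⇒ Q<K, forward
Step 1:
                  G         E         D         B
  init        6.084     6.169    0.1356   0.01611
  Δ        -0.06527  -0.06527  -0.06527   0.06527
  eq          6.019     6.104   0.07033   0.08138
  solve Keq expr → x = 0.03264; check Q = 9.9220e-04
Then change container volume by factor 1.25 (V_new/V_old).
Step 2:
                  G         E         D         B
  init        4.815     4.883   0.05626   0.06511
  Δ          0.0133    0.0133    0.0133   -0.0133
  eq          4.828     4.896   0.06957    0.0518
  solve Keq expr → x = -0.006651; check Q = 9.9220e-04
Then add 0.04945 M of D.
Step 3:
                  G         E         D         B
  init        4.828     4.896     0.119    0.0518
  Δ        -0.02075  -0.02075  -0.02075   0.02075
  eq          4.808     4.876   0.09827   0.07255
  solve Keq expr → x = 0.01037; check Q = 9.9220e-04

x = 0.01037 M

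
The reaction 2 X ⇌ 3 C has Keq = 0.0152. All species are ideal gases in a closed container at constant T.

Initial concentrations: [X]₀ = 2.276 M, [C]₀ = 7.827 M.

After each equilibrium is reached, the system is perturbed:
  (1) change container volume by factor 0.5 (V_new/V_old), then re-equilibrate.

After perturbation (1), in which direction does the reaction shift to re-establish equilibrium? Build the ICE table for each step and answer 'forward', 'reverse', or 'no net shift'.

Direction: reverse

Q₀ = 92.56 vs Keq = 0.0152 ⇒ Q>K, reverse
Step 1:
                  X         C
  init        2.276     7.827
  Δ            4.62     -6.93
  eq          6.896    0.8974
  solve Keq expr → x = -2.31; check Q = 0.0152
Then change container volume by factor 0.5 (V_new/V_old).
Step 2:
                  X         C
  init        13.79     1.795
  Δ           0.236   -0.3541
  eq          14.03     1.441
  solve Keq expr → x = -0.118; check Q = 0.0152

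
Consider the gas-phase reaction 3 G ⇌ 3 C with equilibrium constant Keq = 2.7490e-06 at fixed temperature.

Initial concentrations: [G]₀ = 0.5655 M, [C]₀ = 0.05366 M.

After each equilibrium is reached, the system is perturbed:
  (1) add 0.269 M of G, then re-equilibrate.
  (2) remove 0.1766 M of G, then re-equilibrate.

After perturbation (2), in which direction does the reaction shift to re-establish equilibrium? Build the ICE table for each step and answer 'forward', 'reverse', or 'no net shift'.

Q₀ = 8.5439e-04 vs Keq = 2.7490e-06 ⇒ Q>K, reverse
Step 1:
                  G         C
  Initial    0.5655   0.05366
  Change    0.04511  -0.04511
  Equil      0.6106  0.008554
  solve Keq expr → x = -0.01504; check Q = 2.7490e-06
Then add 0.269 M of G.
Step 2:
                  G         C
  Initial    0.8796  0.008554
  Change  -0.003716  0.003716
  Equil      0.8759   0.01227
  solve Keq expr → x = 0.001239; check Q = 2.7490e-06
Then remove 0.1766 M of G.
Step 3:
                  G         C
  Initial    0.6993   0.01227
  Change    0.00244  -0.00244
  Equil      0.7017   0.00983
  solve Keq expr → x = -8.1324e-04; check Q = 2.7490e-06

Direction: reverse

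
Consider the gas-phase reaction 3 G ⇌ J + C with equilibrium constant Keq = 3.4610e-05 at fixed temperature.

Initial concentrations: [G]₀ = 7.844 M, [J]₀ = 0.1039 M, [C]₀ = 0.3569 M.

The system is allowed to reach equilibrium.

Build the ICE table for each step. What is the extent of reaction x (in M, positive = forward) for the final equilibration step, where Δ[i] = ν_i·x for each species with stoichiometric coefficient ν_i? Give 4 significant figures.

Q₀ = 7.6833e-05 vs Keq = 3.4610e-05 ⇒ Q>K, reverse
Step 1:
                    G           J           C
  I             7.844      0.1039      0.3569
  C            0.1411    -0.04703    -0.04703
  E             7.985     0.05687      0.3099
  solve Keq expr → x = -0.04703; check Q = 3.4610e-05

x = -0.04703 M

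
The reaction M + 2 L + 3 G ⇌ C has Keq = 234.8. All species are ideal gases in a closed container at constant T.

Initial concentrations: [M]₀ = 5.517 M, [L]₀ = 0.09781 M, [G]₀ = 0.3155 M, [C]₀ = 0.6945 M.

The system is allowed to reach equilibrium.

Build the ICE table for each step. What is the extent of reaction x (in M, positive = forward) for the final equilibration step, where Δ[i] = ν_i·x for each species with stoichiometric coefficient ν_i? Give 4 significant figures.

Q₀ = 419 vs Keq = 234.8 ⇒ Q>K, reverse
Step 1:
                   M          L          G          C
  Initial      5.517    0.09781     0.3155     0.6945
  Change    0.008685    0.01737    0.02605  -0.008685
  Equil        5.526     0.1152     0.3416     0.6858
  solve Keq expr → x = -0.008685; check Q = 234.8

x = -0.008685 M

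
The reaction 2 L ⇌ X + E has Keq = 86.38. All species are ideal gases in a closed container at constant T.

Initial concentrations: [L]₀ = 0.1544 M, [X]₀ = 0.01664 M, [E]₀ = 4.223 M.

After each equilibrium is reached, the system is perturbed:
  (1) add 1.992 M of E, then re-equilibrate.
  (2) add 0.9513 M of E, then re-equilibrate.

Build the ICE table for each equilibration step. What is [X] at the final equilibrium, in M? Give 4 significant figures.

[X]_eq = 0.05881 M

Q₀ = 2.948 vs Keq = 86.38 ⇒ Q<K, forward
Step 1:
                  L         X         E
  init       0.1544   0.01664     4.223
  Δ        -0.09753   0.04876   0.04876
  eq        0.05687    0.0654     4.272
  solve Keq expr → x = 0.04876; check Q = 86.38
Then add 1.992 M of E.
Step 2:
                  L         X         E
  init      0.05687    0.0654     6.264
  Δ        0.009439  -0.00472  -0.00472
  eq        0.06631   0.06068     6.259
  solve Keq expr → x = -0.00472; check Q = 86.38
Then add 0.9513 M of E.
Step 3:
                  L         X         E
  init      0.06631   0.06068      7.21
  Δ        0.003745 -0.001873 -0.001873
  eq        0.07006   0.05881     7.208
  solve Keq expr → x = -0.001873; check Q = 86.38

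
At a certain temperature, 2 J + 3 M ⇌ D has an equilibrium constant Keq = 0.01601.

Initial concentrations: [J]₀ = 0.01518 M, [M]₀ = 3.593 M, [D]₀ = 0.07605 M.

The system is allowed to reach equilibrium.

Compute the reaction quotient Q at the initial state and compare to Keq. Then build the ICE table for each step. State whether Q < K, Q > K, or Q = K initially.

Q₀ = 7.115; Q > K (proceeds reverse)

Q₀ = 7.115 vs Keq = 0.01601 ⇒ Q>K, reverse
Step 1:
                    J           M           D
  init        0.01518       3.593     0.07605
  Δ            0.1204      0.1807    -0.06022
  eq           0.1356       3.774     0.01583
  solve Keq expr → x = -0.06022; check Q = 0.01601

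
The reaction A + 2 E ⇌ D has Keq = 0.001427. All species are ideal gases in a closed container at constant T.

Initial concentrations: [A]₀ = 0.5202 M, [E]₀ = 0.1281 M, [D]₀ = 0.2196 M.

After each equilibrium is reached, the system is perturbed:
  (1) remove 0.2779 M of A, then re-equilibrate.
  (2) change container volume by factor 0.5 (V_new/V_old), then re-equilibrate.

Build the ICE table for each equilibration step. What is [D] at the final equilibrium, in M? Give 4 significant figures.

[D]_eq = 0.001684 M

Q₀ = 25.73 vs Keq = 0.001427 ⇒ Q>K, reverse
Step 1:
                  A         E         D
  init       0.5202    0.1281    0.2196
  Δ          0.2193    0.4385   -0.2193
  eq         0.7395    0.5666 3.3879e-04
  solve Keq expr → x = -0.2193; check Q = 0.001427
Then remove 0.2779 M of A.
Step 2:
                  A         E         D
  init       0.4616    0.5666 3.3879e-04
  Δ       1.2707e-04 2.5415e-04 -1.2707e-04
  eq         0.4617    0.5669 2.1171e-04
  solve Keq expr → x = -1.2707e-04; check Q = 0.001427
Then change container volume by factor 0.5 (V_new/V_old).
Step 3:
                  A         E         D
  init       0.9234     1.134 4.2343e-04
  Δ        -0.00126 -0.002521   0.00126
  eq         0.9221     1.131  0.001684
  solve Keq expr → x = 0.00126; check Q = 0.001427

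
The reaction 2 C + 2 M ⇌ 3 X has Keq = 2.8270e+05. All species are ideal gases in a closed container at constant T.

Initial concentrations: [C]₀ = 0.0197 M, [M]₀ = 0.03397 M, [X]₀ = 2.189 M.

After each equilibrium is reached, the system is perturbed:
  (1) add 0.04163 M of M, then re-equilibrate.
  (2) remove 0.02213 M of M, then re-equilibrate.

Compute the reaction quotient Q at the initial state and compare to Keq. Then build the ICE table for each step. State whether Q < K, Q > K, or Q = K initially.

Q₀ = 2.3421e+07; Q > K (proceeds reverse)

Q₀ = 2.3421e+07 vs Keq = 2.8270e+05 ⇒ Q>K, reverse
Step 1:
                  C         M         X
  Initial    0.0197   0.03397     2.189
  Change    0.04955   0.04955  -0.07432
  Equil     0.06925   0.08352     2.115
  solve Keq expr → x = -0.02477; check Q = 2.8270e+05
Then add 0.04163 M of M.
Step 2:
                  C         M         X
  Initial   0.06925    0.1251     2.115
  Change   -0.01558  -0.01558   0.02338
  Equil     0.05367    0.1096     2.138
  solve Keq expr → x = 0.007792; check Q = 2.8270e+05
Then remove 0.02213 M of M.
Step 3:
                  C         M         X
  Initial   0.05367   0.08744     2.138
  Change   0.007665  0.007665   -0.0115
  Equil     0.06133    0.0951     2.127
  solve Keq expr → x = -0.003832; check Q = 2.8270e+05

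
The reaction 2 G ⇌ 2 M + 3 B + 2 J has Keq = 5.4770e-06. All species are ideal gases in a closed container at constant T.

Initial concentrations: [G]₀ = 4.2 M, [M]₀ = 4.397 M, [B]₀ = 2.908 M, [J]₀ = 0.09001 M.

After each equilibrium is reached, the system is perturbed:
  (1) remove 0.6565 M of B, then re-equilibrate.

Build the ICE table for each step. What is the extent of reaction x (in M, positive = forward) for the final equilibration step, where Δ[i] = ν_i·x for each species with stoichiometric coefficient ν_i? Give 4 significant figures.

Q₀ = 0.2184 vs Keq = 5.4770e-06 ⇒ Q>K, reverse
Step 1:
                  G         M         B         J
  I             4.2     4.397     2.908   0.09001
  C         0.08951  -0.08951   -0.1343  -0.08951
  E            4.29     4.307     2.774 5.0449e-04
  solve Keq expr → x = -0.04475; check Q = 5.4770e-06
Then remove 0.6565 M of B.
Step 2:
                  G         M         B         J
  I            4.29     4.307     2.117 5.0449e-04
  C       -2.5170e-04 2.5170e-04 3.7755e-04 2.5170e-04
  E           4.289     4.308     2.118 7.5619e-04
  solve Keq expr → x = 1.2585e-04; check Q = 5.4770e-06

x = 1.2585e-04 M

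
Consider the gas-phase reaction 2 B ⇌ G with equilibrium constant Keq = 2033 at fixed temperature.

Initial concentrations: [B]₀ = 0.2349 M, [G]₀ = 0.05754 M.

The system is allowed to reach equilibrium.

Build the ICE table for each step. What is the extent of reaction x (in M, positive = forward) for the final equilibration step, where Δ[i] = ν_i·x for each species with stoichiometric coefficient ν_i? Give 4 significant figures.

Q₀ = 1.043 vs Keq = 2033 ⇒ Q<K, forward
Step 1:
                  B         G
  init       0.2349   0.05754
  Δ         -0.2257    0.1129
  eq       0.009155    0.1704
  solve Keq expr → x = 0.1129; check Q = 2033

x = 0.1129 M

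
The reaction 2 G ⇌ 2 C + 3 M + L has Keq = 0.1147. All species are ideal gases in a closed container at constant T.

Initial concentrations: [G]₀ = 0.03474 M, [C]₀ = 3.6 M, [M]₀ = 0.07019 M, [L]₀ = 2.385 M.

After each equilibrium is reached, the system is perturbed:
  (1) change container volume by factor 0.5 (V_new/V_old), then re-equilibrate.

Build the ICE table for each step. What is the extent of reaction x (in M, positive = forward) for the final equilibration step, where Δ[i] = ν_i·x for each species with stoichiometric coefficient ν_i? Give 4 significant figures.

x = -0.009465 M

Q₀ = 8.856 vs Keq = 0.1147 ⇒ Q>K, reverse
Step 1:
                  G         C         M         L
  init      0.03474       3.6   0.07019     2.385
  Δ         0.03002  -0.03002  -0.04503  -0.01501
  eq        0.06476      3.57   0.02516      2.37
  solve Keq expr → x = -0.01501; check Q = 0.1147
Then change container volume by factor 0.5 (V_new/V_old).
Step 2:
                  G         C         M         L
  init       0.1295      7.14   0.05032      4.74
  Δ         0.01893  -0.01893   -0.0284 -0.009465
  eq         0.1485     7.121   0.02192     4.731
  solve Keq expr → x = -0.009465; check Q = 0.1147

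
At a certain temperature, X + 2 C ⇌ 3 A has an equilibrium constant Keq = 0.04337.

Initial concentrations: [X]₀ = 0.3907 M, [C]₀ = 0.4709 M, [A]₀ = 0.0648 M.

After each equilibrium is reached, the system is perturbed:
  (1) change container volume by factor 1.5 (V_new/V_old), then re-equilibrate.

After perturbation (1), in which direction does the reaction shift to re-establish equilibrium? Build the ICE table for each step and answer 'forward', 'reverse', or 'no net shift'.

Q₀ = 0.003141 vs Keq = 0.04337 ⇒ Q<K, forward
Step 1:
                  X         C         A
  I          0.3907    0.4709    0.0648
  C        -0.02537  -0.05073    0.0761
  E          0.3653    0.4202    0.1409
  solve Keq expr → x = 0.02537; check Q = 0.04337
Then change container volume by factor 1.5 (V_new/V_old).
Step 2:
                  X         C         A
  I          0.2436    0.2801   0.09393
  C               0         0         0
  E          0.2436    0.2801   0.09393
  solve Keq expr → x = 0; check Q = 0.04337

Direction: no net shift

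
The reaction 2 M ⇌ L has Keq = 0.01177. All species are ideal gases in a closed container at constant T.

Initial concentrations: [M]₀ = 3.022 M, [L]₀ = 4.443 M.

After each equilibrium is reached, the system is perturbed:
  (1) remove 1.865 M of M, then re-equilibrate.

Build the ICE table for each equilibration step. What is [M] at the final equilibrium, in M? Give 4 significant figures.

[M]_eq = 8.387 M

Q₀ = 0.4865 vs Keq = 0.01177 ⇒ Q>K, reverse
Step 1:
                    M           L
  I             3.022       4.443
  C             6.673      -3.337
  E             9.695       1.106
  solve Keq expr → x = -3.337; check Q = 0.01177
Then remove 1.865 M of M.
Step 2:
                    M           L
  I              7.83       1.106
  C            0.5568     -0.2784
  E             8.387      0.8279
  solve Keq expr → x = -0.2784; check Q = 0.01177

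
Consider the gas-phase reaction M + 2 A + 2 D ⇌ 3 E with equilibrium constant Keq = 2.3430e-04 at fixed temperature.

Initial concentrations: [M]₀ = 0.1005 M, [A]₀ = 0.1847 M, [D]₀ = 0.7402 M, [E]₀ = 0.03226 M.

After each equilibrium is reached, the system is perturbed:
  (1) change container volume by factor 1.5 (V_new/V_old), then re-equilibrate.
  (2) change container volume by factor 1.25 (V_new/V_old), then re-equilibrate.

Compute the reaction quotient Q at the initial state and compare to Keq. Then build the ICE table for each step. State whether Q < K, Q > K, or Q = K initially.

Q₀ = 0.01787; Q > K (proceeds reverse)

Q₀ = 0.01787 vs Keq = 2.3430e-04 ⇒ Q>K, reverse
Step 1:
                    M           A           D           E
  Initial      0.1005      0.1847      0.7402     0.03226
  Change     0.007966     0.01593     0.01593     -0.0239
  Equil        0.1085      0.2006      0.7561    0.008363
  solve Keq expr → x = -0.007966; check Q = 2.3430e-04
Then change container volume by factor 1.5 (V_new/V_old).
Step 2:
                    M           A           D           E
  Initial     0.07231      0.1338      0.5041    0.005575
  Change   4.2967e-04  8.5934e-04  8.5934e-04   -0.001289
  Equil       0.07274      0.1346      0.5049    0.004286
  solve Keq expr → x = -4.2967e-04; check Q = 2.3430e-04
Then change container volume by factor 1.25 (V_new/V_old).
Step 3:
                    M           A           D           E
  Initial     0.05819      0.1077       0.404    0.003429
  Change   1.5473e-04  3.0945e-04  3.0945e-04 -4.6418e-04
  Equil       0.05835       0.108      0.4043    0.002965
  solve Keq expr → x = -1.5473e-04; check Q = 2.3430e-04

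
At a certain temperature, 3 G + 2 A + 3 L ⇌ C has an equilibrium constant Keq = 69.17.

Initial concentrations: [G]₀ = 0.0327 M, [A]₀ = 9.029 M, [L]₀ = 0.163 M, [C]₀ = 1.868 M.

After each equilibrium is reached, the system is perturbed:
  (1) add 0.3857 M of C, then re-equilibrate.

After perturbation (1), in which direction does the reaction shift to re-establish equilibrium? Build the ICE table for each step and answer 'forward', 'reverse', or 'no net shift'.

Q₀ = 1.5132e+05 vs Keq = 69.17 ⇒ Q>K, reverse
Step 1:
                   G          A          L          C
  init        0.0327      9.029      0.163      1.868
  Δ           0.1708     0.1138     0.1708   -0.05692
  eq          0.2035      9.143     0.3338      1.811
  solve Keq expr → x = -0.05692; check Q = 69.17
Then add 0.3857 M of C.
Step 2:
                   G          A          L          C
  init        0.2035      9.143     0.3338      2.197
  Δ         0.008169   0.005446   0.008169  -0.002723
  eq          0.2116      9.148     0.3419      2.194
  solve Keq expr → x = -0.002723; check Q = 69.17

Direction: reverse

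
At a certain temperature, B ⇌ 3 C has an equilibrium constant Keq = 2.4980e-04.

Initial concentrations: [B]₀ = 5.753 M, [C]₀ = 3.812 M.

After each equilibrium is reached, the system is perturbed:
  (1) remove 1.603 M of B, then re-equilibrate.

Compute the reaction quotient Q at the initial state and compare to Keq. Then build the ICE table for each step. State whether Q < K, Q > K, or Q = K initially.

Q₀ = 9.629 vs Keq = 2.4980e-04 ⇒ Q>K, reverse
Step 1:
                   B          C
  Initial      5.753      3.812
  Change       1.231     -3.692
  Equil        6.984     0.1204
  solve Keq expr → x = -1.231; check Q = 2.4980e-04
Then remove 1.603 M of B.
Step 2:
                   B          C
  Initial      5.381     0.1204
  Change    0.003333  -0.009999
  Equil        5.384     0.1104
  solve Keq expr → x = -0.003333; check Q = 2.4980e-04

Q₀ = 9.629; Q > K (proceeds reverse)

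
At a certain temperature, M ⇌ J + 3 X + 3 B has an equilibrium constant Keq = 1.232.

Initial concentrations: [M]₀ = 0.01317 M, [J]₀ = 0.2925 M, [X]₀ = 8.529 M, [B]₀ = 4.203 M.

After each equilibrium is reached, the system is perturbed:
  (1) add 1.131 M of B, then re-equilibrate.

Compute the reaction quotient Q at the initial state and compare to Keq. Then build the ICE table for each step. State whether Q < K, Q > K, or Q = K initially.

Q₀ = 1.0231e+06; Q > K (proceeds reverse)

Q₀ = 1.0231e+06 vs Keq = 1.232 ⇒ Q>K, reverse
Step 1:
                  M         J         X         B
  I         0.01317    0.2925     8.529     4.203
  C          0.2925   -0.2925   -0.8774   -0.8774
  E          0.3056 2.2855e-05     7.652     3.326
  solve Keq expr → x = -0.2925; check Q = 1.232
Then add 1.131 M of B.
Step 2:
                  M         J         X         B
  I          0.3056 2.2855e-05     7.652     4.457
  C       1.3357e-05 -1.3357e-05 -4.0072e-05 -4.0072e-05
  E          0.3057 9.4976e-06     7.652     4.457
  solve Keq expr → x = -1.3357e-05; check Q = 1.232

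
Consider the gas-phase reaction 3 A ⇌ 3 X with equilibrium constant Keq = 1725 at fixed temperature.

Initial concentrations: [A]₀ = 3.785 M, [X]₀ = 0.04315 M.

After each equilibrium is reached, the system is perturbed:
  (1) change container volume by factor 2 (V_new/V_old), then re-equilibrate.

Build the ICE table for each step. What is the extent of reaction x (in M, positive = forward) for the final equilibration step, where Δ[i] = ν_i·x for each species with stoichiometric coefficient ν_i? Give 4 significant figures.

x = 0 M

Q₀ = 1.4816e-06 vs Keq = 1725 ⇒ Q<K, forward
Step 1:
                    A           X
  init          3.785     0.04315
  Δ             -3.49        3.49
  eq           0.2946       3.534
  solve Keq expr → x = 1.163; check Q = 1725
Then change container volume by factor 2 (V_new/V_old).
Step 2:
                    A           X
  init         0.1473       1.767
  Δ                 0           0
  eq           0.1473       1.767
  solve Keq expr → x = 0; check Q = 1725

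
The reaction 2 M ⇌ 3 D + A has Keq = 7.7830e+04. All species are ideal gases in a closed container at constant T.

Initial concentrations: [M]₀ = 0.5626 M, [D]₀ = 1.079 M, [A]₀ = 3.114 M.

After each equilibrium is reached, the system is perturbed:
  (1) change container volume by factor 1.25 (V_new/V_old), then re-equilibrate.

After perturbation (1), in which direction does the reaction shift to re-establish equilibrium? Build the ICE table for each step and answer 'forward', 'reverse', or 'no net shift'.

Direction: forward

Q₀ = 12.36 vs Keq = 7.7830e+04 ⇒ Q<K, forward
Step 1:
                   M          D          A
  I           0.5626      1.079      3.114
  C          -0.5454      0.818     0.2727
  E          0.01724      1.897      3.387
  solve Keq expr → x = 0.2727; check Q = 7.7830e+04
Then change container volume by factor 1.25 (V_new/V_old).
Step 2:
                   M          D          A
  I          0.01379      1.518      2.709
  C        -0.002711   0.004066   0.001355
  E          0.01108      1.522      2.711
  solve Keq expr → x = 0.001355; check Q = 7.7830e+04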